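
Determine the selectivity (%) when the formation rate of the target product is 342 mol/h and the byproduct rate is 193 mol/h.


Selectivity = desired / (desired + undesired) * 100
Total products = 342 + 193 = 535 mol/h
S = 342 / 535 * 100
= 0.6393 * 100
= 63.93 %

63.93 %


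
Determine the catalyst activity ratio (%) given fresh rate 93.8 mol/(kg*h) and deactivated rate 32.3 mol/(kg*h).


Activity (%) = (rate_used / rate_fresh) * 100
rate_used = 32.3, rate_fresh = 93.8
= (32.3 / 93.8) * 100
= 0.3443 * 100 = 34.43

34.43 %


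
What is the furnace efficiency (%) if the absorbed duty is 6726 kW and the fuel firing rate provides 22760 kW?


Furnace efficiency = Q_absorbed / Q_fuel * 100
= 6726 / 22760 * 100 = 29.55

29.55 %


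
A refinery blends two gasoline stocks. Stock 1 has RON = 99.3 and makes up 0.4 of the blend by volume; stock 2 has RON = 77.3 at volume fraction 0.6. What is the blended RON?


Linear blending: RON_blend = sum(vi * RONi)
Contribution 1: 0.4 * 99.3 = 39.72
Contribution 2: 0.6 * 77.3 = 46.38
RON_blend = 39.72 + 46.38 = 86.1

86.1


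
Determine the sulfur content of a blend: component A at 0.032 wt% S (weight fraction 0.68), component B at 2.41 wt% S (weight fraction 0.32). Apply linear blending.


Linear sulfur blending: S_blend = x1*S1 + x2*S2
Contribution 1: 0.68 * 0.032 = 0.02176 wt%
Contribution 2: 0.32 * 2.41 = 0.7712 wt%
S_blend = 0.02176 + 0.7712 = 0.79296

0.79296 wt%


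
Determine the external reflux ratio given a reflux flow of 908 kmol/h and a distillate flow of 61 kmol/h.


Reflux ratio definition: R = L / D (liquid returned / distillate withdrawn)
L = 908 kmol/h, D = 61 kmol/h
R = 908 / 61 = 14.89

14.89


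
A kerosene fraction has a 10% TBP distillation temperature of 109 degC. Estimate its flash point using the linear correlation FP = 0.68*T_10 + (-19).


FP = 0.68 * 109 + (-19) = 55.12

55.12 degC


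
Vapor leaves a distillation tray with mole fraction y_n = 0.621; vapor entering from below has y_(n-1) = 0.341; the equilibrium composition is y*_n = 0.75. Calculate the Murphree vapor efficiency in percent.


Murphree vapor efficiency: EMV = (y_n - y_(n-1)) / (y*_n - y_(n-1)) * 100
EMV = (0.621 - 0.341) / (0.75 - 0.341) * 100 = 0.28 / 0.409 * 100 = 68.46

68.46 %


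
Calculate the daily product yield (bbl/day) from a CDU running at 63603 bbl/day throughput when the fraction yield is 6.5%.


Crude throughput = 63603 bbl/day
Fraction yield = 6.5%
yield = throughput * fraction / 100
yield = 63603 * 6.5 / 100 = 4134.195

4134.195 bbl/day


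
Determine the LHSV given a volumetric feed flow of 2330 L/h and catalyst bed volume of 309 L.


LHSV = volumetric feed rate / catalyst volume
= 2330 L/h / 309 L
= 7.540 h^-1

7.540 h^-1


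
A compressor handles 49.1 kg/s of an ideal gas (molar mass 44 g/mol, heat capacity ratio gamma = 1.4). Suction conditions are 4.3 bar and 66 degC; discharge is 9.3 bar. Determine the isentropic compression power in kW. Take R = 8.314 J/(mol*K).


Isentropic work: W = m*(gamma/(gamma-1))*(R*T1/MW)*((P2/P1)^((gamma-1)/gamma) - 1)
T1 = 66 + 273.15 = 339.15 K
Pressure ratio = 9.3 / 4.3 = 2.16279
Exponent = (1.4 - 1)/1.4 = 0.285714
(P2/P1)^exp - 1 = 2.16279^0.285714 - 1 = 0.246575
W = 49.1 * 1.4 / 0.4 * 8.314 * 339.15 / 44 * 0.246575 = 2715

2715 kW


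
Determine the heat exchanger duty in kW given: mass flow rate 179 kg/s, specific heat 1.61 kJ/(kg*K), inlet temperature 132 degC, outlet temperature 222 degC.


Q = m_dot * cp * delta_T
delta_T = 222 - 132 = 90 K
Q = 179 * 1.61 * 90
= 288.19 * 90
= 25937.1 kW

25937.1 kW


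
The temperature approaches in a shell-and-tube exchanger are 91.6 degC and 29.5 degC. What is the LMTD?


LMTD = (dT1 - dT2) / ln(dT1/dT2)
= (91.6 - 29.5) / ln(91.6 / 29.5) = 62.1 / 1.13304 = 54.81

54.81 degC


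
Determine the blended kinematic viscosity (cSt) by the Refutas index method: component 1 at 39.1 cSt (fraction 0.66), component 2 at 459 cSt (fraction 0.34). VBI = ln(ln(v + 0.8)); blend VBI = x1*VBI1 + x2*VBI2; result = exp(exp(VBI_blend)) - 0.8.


Refutas method: VBN_i = 14.534*ln(ln(visc_i + 0.8)) + 10.975, blended linearly by mass fraction; since VBN is linear in VBI_i = ln(ln(visc_i + 0.8)) and the fractions sum to 1, blend VBI directly: visc = exp(exp(VBI_blend)) - 0.8
VBI_1 = ln(ln(39.1 + 0.8)) = 1.30464
VBI_2 = ln(ln(459 + 0.8)) = 1.81332
VBI_blend = 0.66 * 1.30464 + 0.34 * 1.81332 = 1.47759
visc_blend = exp(exp(1.47759)) - 0.8 = 79.23

79.23 cSt


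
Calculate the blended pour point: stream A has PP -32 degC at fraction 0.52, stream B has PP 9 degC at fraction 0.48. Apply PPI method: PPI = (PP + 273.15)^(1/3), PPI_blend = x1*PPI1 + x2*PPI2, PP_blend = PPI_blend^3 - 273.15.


PPI_1 = (-32 + 273.15)^(1/3) = 6.224375
PPI_2 = (9 + 273.15)^(1/3) = 6.558835
PPI_blend = 0.52 * 6.224375 + 0.48 * 6.558835 = 6.384916
PP_blend = 6.384916^3 - 273.15 = 260.2948 - 273.15 = -12.86

-12.86 degC


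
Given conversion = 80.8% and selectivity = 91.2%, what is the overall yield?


Overall yield = conversion (%) * selectivity (%) / 100
Conversion = 80.8%, Selectivity = 91.2%
Y = 80.8 * 91.2 / 100
= 73.6896 %

73.6896 %


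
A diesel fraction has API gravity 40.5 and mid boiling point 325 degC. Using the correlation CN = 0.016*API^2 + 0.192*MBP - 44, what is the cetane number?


CN = 0.016 * 40.5^2 + 0.192 * 325 - 44
CN = 26.244 + 62.4 - 44 = 44.644

44.644


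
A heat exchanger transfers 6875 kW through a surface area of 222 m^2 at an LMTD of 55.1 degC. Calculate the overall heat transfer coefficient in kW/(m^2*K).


From Q = U*A*LMTD, U = Q / (A * LMTD)
U = 6875 / (222 * 55.1) = 6875 / 12232.2 = 0.5620

0.5620 kW/(m^2*K)


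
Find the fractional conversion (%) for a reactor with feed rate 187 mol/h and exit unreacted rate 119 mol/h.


X = (F_in - F_out) / F_in * 100
Moles reacted = 187 - 119 = 68
X = 68 / 187 * 100
= 0.3636 * 100
= 36.36 %

36.36 %


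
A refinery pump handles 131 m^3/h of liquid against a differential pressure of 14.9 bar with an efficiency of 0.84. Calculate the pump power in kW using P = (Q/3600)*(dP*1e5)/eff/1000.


Q = 131 / 3600 = 0.0363889 m^3/s
P = 0.0363889 * (14.9 * 1e5) / 0.84 / 1000 = 64.55

64.55 kW


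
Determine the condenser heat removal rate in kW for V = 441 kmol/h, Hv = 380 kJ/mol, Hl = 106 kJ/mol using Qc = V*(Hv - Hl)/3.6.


Qc = 441 * (380 - 106) / 3.6 = 441 * 274 / 3.6 = 33560

33560 kW


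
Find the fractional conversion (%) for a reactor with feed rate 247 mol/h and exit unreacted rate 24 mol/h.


X = (F_in - F_out) / F_in * 100
Moles reacted = 247 - 24 = 223
X = 223 / 247 * 100
= 0.9028 * 100
= 90.28 %

90.28 %


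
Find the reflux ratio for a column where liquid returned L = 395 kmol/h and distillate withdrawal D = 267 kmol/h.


Reflux ratio definition: R = L / D (liquid returned / distillate withdrawn)
L = 395 kmol/h, D = 267 kmol/h
R = 395 / 267 = 1.479

1.479


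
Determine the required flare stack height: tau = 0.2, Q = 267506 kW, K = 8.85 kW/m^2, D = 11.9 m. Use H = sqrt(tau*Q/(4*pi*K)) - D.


tau*Q/(4*pi*K) = 0.2 * 267506 / (4 * pi * 8.85) = 481.072
sqrt(481.072) = 21.9334
H = 21.9334 - 11.9 = 10.03

10.03 m


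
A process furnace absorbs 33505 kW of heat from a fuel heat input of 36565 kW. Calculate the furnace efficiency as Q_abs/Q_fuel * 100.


Furnace efficiency = Q_absorbed / Q_fuel * 100
= 33505 / 36565 * 100 = 91.63

91.63 %


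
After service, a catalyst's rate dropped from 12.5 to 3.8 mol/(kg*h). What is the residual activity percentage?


Activity (%) = (rate_used / rate_fresh) * 100
rate_used = 3.8, rate_fresh = 12.5
= (3.8 / 12.5) * 100
= 0.3040 * 100 = 30.40

30.40 %


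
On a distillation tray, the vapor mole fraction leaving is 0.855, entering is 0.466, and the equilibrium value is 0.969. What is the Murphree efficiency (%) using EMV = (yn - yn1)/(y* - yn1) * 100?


Murphree vapor efficiency: EMV = (y_n - y_(n-1)) / (y*_n - y_(n-1)) * 100
EMV = (0.855 - 0.466) / (0.969 - 0.466) * 100 = 0.389 / 0.503 * 100 = 77.34

77.34 %


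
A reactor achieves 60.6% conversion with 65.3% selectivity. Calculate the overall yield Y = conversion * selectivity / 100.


Overall yield = conversion (%) * selectivity (%) / 100
Conversion = 60.6%, Selectivity = 65.3%
Y = 60.6 * 65.3 / 100
= 39.5718 %

39.5718 %


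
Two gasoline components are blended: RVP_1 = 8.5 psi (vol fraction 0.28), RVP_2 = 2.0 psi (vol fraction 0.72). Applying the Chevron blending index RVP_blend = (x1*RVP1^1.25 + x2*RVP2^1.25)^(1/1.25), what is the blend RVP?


Chevron index: RVP_blend = (sum xi*RVPi^1.25)^(1/1.25)
RVP^1.25 terms: 0.28 * 8.5^1.25 + 0.72 * 2.0^1.25 = 5.77625
RVP_blend = 5.77625^(1/1.25) = 4.067

4.067 psi


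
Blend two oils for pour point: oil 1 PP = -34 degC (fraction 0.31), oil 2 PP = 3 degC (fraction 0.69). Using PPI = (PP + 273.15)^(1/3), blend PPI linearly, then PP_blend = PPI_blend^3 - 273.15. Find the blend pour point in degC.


PPI_1 = (-34 + 273.15)^(1/3) = 6.20712
PPI_2 = (3 + 273.15)^(1/3) = 6.512009
PPI_blend = 0.31 * 6.20712 + 0.69 * 6.512009 = 6.417493
PP_blend = 6.417493^3 - 273.15 = 264.2994 - 273.15 = -8.85

-8.85 degC


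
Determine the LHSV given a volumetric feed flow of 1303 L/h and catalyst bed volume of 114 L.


LHSV = volumetric feed rate / catalyst volume
= 1303 L/h / 114 L
= 11.43 h^-1

11.43 h^-1


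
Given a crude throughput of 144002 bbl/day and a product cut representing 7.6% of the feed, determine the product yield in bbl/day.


Crude throughput = 144002 bbl/day
Fraction yield = 7.6%
yield = throughput * fraction / 100
yield = 144002 * 7.6 / 100 = 10944.152

10944.152 bbl/day


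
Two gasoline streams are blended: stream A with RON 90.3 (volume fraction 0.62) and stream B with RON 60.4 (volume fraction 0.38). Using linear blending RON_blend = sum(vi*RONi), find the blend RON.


Linear blending: RON_blend = sum(vi * RONi)
Contribution 1: 0.62 * 90.3 = 55.986
Contribution 2: 0.38 * 60.4 = 22.952
RON_blend = 55.986 + 22.952 = 78.938

78.938


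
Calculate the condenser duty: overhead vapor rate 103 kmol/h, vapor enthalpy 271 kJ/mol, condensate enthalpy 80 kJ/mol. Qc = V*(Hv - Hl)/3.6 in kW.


Qc = 103 * (271 - 80) / 3.6 = 103 * 191 / 3.6 = 5465

5465 kW


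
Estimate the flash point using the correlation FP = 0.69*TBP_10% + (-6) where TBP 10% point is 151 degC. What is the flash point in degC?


FP = 0.69 * 151 + (-6) = 98.19

98.19 degC


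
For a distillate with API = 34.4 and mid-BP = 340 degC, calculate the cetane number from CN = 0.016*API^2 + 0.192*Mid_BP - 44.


CN = 0.016 * 34.4^2 + 0.192 * 340 - 44
CN = 18.93376 + 65.28 - 44 = 40.21376

40.21376


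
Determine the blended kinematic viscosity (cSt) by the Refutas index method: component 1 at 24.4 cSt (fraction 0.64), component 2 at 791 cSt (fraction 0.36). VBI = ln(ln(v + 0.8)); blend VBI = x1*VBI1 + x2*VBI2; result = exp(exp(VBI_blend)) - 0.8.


Refutas method: VBN_i = 14.534*ln(ln(visc_i + 0.8)) + 10.975, blended linearly by mass fraction; since VBN is linear in VBI_i = ln(ln(visc_i + 0.8)) and the fractions sum to 1, blend VBI directly: visc = exp(exp(VBI_blend)) - 0.8
VBI_1 = ln(ln(24.4 + 0.8)) = 1.1715
VBI_2 = ln(ln(791 + 0.8)) = 1.89827
VBI_blend = 0.64 * 1.1715 + 0.36 * 1.89827 = 1.43314
visc_blend = exp(exp(1.43314)) - 0.8 = 65.34

65.34 cSt


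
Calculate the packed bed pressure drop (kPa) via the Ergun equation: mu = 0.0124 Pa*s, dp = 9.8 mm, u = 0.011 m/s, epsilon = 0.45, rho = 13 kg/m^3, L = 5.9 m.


dp = 9.8 mm = 0.0098 m
Viscous term = 150*0.0124*0.011*(1-0.45)^2 / (0.0098^2*0.45^3) = 707.198
Inertial term = 1.75*13*0.011^2*(1-0.45) / (0.0098*0.45^3) = 1.69538
dP/L = 707.198 + 1.69538 = 708.893 Pa/m
dP = 708.893 * 5.9 / 1000 = 4.182 kPa

4.182 kPa


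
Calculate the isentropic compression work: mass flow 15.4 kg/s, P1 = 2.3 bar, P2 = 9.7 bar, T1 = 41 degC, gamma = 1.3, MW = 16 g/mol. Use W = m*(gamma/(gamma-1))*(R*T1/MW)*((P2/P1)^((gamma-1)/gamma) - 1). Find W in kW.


Isentropic work: W = m*(gamma/(gamma-1))*(R*T1/MW)*((P2/P1)^((gamma-1)/gamma) - 1)
T1 = 41 + 273.15 = 314.15 K
Pressure ratio = 9.7 / 2.3 = 4.21739
Exponent = (1.3 - 1)/1.3 = 0.230769
(P2/P1)^exp - 1 = 4.21739^0.230769 - 1 = 0.393929
W = 15.4 * 1.3 / 0.3 * 8.314 * 314.15 / 16 * 0.393929 = 4291

4291 kW


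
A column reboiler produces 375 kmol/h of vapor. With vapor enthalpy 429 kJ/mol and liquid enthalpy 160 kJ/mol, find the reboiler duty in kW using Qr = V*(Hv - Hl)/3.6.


Qr = 375 * (429 - 160) / 3.6 = 375 * 269 / 3.6 = 28020

28020 kW


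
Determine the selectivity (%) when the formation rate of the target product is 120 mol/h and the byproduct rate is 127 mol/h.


Selectivity = desired / (desired + undesired) * 100
Total products = 120 + 127 = 247 mol/h
S = 120 / 247 * 100
= 0.4858 * 100
= 48.58 %

48.58 %


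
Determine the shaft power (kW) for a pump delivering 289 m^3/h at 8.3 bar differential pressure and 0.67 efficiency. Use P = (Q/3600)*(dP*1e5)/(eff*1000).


Q = 289 / 3600 = 0.0802778 m^3/s
P = 0.0802778 * (8.3 * 1e5) / 0.67 / 1000 = 99.45

99.45 kW


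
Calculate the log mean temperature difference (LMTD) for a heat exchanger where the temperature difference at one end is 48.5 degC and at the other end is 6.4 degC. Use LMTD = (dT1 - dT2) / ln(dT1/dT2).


LMTD = (dT1 - dT2) / ln(dT1/dT2)
= (48.5 - 6.4) / ln(48.5 / 6.4) = 42.1 / 2.02527 = 20.79

20.79 degC


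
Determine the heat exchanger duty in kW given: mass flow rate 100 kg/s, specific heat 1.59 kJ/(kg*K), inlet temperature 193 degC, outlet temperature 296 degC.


Q = m_dot * cp * delta_T
delta_T = 296 - 193 = 103 K
Q = 100 * 1.59 * 103
= 159 * 103
= 16377 kW

16377 kW


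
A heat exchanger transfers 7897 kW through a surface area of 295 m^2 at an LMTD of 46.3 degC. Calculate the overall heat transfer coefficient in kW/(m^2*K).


From Q = U*A*LMTD, U = Q / (A * LMTD)
U = 7897 / (295 * 46.3) = 7897 / 13658.5 = 0.5782

0.5782 kW/(m^2*K)


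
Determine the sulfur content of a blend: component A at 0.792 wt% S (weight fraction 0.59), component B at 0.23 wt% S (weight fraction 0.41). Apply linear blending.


Linear sulfur blending: S_blend = x1*S1 + x2*S2
Contribution 1: 0.59 * 0.792 = 0.46728 wt%
Contribution 2: 0.41 * 0.23 = 0.0943 wt%
S_blend = 0.46728 + 0.0943 = 0.56158

0.56158 wt%


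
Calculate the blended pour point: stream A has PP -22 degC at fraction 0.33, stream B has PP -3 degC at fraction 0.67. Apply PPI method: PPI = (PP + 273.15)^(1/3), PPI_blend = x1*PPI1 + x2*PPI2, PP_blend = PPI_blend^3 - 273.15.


PPI_1 = (-22 + 273.15)^(1/3) = 6.30925
PPI_2 = (-3 + 273.15)^(1/3) = 6.464501
PPI_blend = 0.33 * 6.30925 + 0.67 * 6.464501 = 6.413268
PP_blend = 6.413268^3 - 273.15 = 263.7778 - 273.15 = -9.37

-9.37 degC


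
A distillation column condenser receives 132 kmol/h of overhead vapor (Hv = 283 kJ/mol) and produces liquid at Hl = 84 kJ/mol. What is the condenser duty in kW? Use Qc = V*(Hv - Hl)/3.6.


Qc = 132 * (283 - 84) / 3.6 = 132 * 199 / 3.6 = 7297

7297 kW


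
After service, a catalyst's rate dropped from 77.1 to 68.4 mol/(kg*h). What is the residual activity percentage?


Activity (%) = (rate_used / rate_fresh) * 100
rate_used = 68.4, rate_fresh = 77.1
= (68.4 / 77.1) * 100
= 0.8872 * 100 = 88.72

88.72 %


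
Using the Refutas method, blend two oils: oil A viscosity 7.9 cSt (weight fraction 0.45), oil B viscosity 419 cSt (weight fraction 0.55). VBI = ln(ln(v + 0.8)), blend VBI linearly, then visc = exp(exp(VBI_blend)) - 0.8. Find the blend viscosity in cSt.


Refutas method: VBN_i = 14.534*ln(ln(visc_i + 0.8)) + 10.975, blended linearly by mass fraction; since VBN is linear in VBI_i = ln(ln(visc_i + 0.8)) and the fractions sum to 1, blend VBI directly: visc = exp(exp(VBI_blend)) - 0.8
VBI_1 = ln(ln(7.9 + 0.8)) = 0.771645
VBI_2 = ln(ln(419 + 0.8)) = 1.79837
VBI_blend = 0.45 * 0.771645 + 0.55 * 1.79837 = 1.33634
visc_blend = exp(exp(1.33634)) - 0.8 = 44.13

44.13 cSt


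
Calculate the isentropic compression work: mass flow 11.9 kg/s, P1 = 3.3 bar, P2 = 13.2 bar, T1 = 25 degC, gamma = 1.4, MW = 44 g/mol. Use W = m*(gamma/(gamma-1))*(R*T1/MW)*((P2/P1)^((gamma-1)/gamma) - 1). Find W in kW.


Isentropic work: W = m*(gamma/(gamma-1))*(R*T1/MW)*((P2/P1)^((gamma-1)/gamma) - 1)
T1 = 25 + 273.15 = 298.15 K
Pressure ratio = 13.2 / 3.3 = 4
Exponent = (1.4 - 1)/1.4 = 0.285714
(P2/P1)^exp - 1 = 4^0.285714 - 1 = 0.485994
W = 11.9 * 1.4 / 0.4 * 8.314 * 298.15 / 44 * 0.485994 = 1140

1140 kW


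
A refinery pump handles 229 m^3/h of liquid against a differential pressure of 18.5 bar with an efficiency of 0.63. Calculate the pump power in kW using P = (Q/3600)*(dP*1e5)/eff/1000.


Q = 229 / 3600 = 0.0636111 m^3/s
P = 0.0636111 * (18.5 * 1e5) / 0.63 / 1000 = 186.8

186.8 kW


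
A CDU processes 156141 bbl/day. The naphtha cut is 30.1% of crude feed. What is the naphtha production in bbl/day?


Crude throughput = 156141 bbl/day
Fraction yield = 30.1%
yield = throughput * fraction / 100
yield = 156141 * 30.1 / 100 = 46998.441

46998.441 bbl/day


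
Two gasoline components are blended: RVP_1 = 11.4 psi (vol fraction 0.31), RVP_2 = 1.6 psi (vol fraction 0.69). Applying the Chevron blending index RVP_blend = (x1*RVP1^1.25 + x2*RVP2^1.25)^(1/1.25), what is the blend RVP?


Chevron index: RVP_blend = (sum xi*RVPi^1.25)^(1/1.25)
RVP^1.25 terms: 0.31 * 11.4^1.25 + 0.69 * 1.6^1.25 = 7.73536
RVP_blend = 7.73536^(1/1.25) = 5.138

5.138 psi


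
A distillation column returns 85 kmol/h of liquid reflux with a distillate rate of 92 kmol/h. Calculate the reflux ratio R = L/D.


Reflux ratio definition: R = L / D (liquid returned / distillate withdrawn)
L = 85 kmol/h, D = 92 kmol/h
R = 85 / 92 = 0.9239

0.9239


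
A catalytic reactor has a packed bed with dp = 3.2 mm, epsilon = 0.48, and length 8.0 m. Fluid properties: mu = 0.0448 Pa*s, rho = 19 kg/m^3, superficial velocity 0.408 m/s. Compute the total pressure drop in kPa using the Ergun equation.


dp = 3.2 mm = 0.0032 m
Viscous term = 150*0.0448*0.408*(1-0.48)^2 / (0.0032^2*0.48^3) = 654655
Inertial term = 1.75*19*0.408^2*(1-0.48) / (0.0032*0.48^3) = 8132.83
dP/L = 654655 + 8132.83 = 662788 Pa/m
dP = 662788 * 8.0 / 1000 = 5302 kPa

5302 kPa


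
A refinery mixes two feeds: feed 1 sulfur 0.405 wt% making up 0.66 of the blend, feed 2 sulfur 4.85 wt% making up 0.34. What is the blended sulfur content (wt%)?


Linear sulfur blending: S_blend = x1*S1 + x2*S2
Contribution 1: 0.66 * 0.405 = 0.2673 wt%
Contribution 2: 0.34 * 4.85 = 1.649 wt%
S_blend = 0.2673 + 1.649 = 1.9163

1.9163 wt%


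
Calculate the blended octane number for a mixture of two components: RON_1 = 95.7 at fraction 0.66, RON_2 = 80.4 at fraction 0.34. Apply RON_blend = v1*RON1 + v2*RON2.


Linear blending: RON_blend = sum(vi * RONi)
Contribution 1: 0.66 * 95.7 = 63.162
Contribution 2: 0.34 * 80.4 = 27.336
RON_blend = 63.162 + 27.336 = 90.498

90.498


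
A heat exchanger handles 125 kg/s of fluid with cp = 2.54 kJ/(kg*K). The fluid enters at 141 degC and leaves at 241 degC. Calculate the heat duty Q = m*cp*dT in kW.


Q = m_dot * cp * delta_T
delta_T = 241 - 141 = 100 K
Q = 125 * 2.54 * 100
= 317.5 * 100
= 31750 kW

31750 kW


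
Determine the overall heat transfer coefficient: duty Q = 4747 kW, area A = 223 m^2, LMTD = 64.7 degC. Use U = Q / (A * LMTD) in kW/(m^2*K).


From Q = U*A*LMTD, U = Q / (A * LMTD)
U = 4747 / (223 * 64.7) = 4747 / 14428.1 = 0.3290

0.3290 kW/(m^2*K)


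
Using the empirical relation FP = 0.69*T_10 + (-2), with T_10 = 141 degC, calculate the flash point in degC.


FP = 0.69 * 141 + (-2) = 95.29

95.29 degC


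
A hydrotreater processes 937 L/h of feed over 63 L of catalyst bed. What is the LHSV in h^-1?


LHSV = volumetric feed rate / catalyst volume
= 937 L/h / 63 L
= 14.87 h^-1

14.87 h^-1


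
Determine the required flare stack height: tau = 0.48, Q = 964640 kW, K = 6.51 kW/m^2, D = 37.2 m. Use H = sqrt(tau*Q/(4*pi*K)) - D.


tau*Q/(4*pi*K) = 0.48 * 964640 / (4 * pi * 6.51) = 5659.99
sqrt(5659.99) = 75.2329
H = 75.2329 - 37.2 = 38.03

38.03 m


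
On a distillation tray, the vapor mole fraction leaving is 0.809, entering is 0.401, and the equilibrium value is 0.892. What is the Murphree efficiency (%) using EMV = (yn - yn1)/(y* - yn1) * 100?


Murphree vapor efficiency: EMV = (y_n - y_(n-1)) / (y*_n - y_(n-1)) * 100
EMV = (0.809 - 0.401) / (0.892 - 0.401) * 100 = 0.408 / 0.491 * 100 = 83.10

83.10 %


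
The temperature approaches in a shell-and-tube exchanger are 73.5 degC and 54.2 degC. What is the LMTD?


LMTD = (dT1 - dT2) / ln(dT1/dT2)
= (73.5 - 54.2) / ln(73.5 / 54.2) = 19.3 / 0.304604 = 63.36

63.36 degC


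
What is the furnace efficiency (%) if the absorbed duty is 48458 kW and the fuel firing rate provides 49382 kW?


Furnace efficiency = Q_absorbed / Q_fuel * 100
= 48458 / 49382 * 100 = 98.13

98.13 %


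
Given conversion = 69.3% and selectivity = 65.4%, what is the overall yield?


Overall yield = conversion (%) * selectivity (%) / 100
Conversion = 69.3%, Selectivity = 65.4%
Y = 69.3 * 65.4 / 100
= 45.3222 %

45.3222 %


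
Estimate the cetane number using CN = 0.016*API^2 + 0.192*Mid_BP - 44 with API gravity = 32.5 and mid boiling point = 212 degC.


CN = 0.016 * 32.5^2 + 0.192 * 212 - 44
CN = 16.9 + 40.704 - 44 = 13.604

13.604


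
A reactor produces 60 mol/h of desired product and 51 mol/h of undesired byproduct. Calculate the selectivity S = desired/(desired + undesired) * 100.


Selectivity = desired / (desired + undesired) * 100
Total products = 60 + 51 = 111 mol/h
S = 60 / 111 * 100
= 0.5405 * 100
= 54.05 %

54.05 %


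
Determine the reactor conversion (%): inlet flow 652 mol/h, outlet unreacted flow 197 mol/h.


X = (F_in - F_out) / F_in * 100
Moles reacted = 652 - 197 = 455
X = 455 / 652 * 100
= 0.6979 * 100
= 69.79 %

69.79 %


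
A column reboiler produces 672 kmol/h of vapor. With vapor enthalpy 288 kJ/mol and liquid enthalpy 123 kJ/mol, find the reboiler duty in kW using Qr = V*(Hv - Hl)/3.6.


Qr = 672 * (288 - 123) / 3.6 = 672 * 165 / 3.6 = 30800

30800 kW


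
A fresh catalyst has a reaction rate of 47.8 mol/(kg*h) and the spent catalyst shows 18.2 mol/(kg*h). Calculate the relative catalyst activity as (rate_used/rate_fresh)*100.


Activity (%) = (rate_used / rate_fresh) * 100
rate_used = 18.2, rate_fresh = 47.8
= (18.2 / 47.8) * 100
= 0.3808 * 100 = 38.08

38.08 %


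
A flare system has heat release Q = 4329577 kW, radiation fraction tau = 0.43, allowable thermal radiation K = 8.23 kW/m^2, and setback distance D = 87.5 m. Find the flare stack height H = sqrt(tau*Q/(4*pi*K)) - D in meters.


tau*Q/(4*pi*K) = 0.43 * 4329577 / (4 * pi * 8.23) = 18001.3
sqrt(18001.3) = 134.169
H = 134.169 - 87.5 = 46.67

46.67 m


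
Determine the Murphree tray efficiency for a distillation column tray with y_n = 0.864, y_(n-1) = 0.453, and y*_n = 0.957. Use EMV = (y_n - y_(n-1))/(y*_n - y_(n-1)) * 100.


Murphree vapor efficiency: EMV = (y_n - y_(n-1)) / (y*_n - y_(n-1)) * 100
EMV = (0.864 - 0.453) / (0.957 - 0.453) * 100 = 0.411 / 0.504 * 100 = 81.55

81.55 %


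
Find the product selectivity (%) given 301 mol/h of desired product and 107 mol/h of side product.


Selectivity = desired / (desired + undesired) * 100
Total products = 301 + 107 = 408 mol/h
S = 301 / 408 * 100
= 0.7377 * 100
= 73.77 %

73.77 %


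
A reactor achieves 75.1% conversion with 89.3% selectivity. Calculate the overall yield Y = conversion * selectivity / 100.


Overall yield = conversion (%) * selectivity (%) / 100
Conversion = 75.1%, Selectivity = 89.3%
Y = 75.1 * 89.3 / 100
= 67.0643 %

67.0643 %


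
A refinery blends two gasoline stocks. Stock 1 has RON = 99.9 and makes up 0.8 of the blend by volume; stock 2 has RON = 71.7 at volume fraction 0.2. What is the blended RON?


Linear blending: RON_blend = sum(vi * RONi)
Contribution 1: 0.8 * 99.9 = 79.92
Contribution 2: 0.2 * 71.7 = 14.34
RON_blend = 79.92 + 14.34 = 94.26

94.26


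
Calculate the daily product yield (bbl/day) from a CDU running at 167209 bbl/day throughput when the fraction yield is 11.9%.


Crude throughput = 167209 bbl/day
Fraction yield = 11.9%
yield = throughput * fraction / 100
yield = 167209 * 11.9 / 100 = 19897.871

19897.871 bbl/day


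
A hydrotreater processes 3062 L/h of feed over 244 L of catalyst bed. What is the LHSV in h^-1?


LHSV = volumetric feed rate / catalyst volume
= 3062 L/h / 244 L
= 12.55 h^-1

12.55 h^-1


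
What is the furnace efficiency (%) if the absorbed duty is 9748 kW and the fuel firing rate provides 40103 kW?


Furnace efficiency = Q_absorbed / Q_fuel * 100
= 9748 / 40103 * 100 = 24.31

24.31 %


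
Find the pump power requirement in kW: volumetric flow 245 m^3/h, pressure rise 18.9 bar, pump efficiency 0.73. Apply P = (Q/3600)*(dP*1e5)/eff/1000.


Q = 245 / 3600 = 0.0680556 m^3/s
P = 0.0680556 * (18.9 * 1e5) / 0.73 / 1000 = 176.2

176.2 kW


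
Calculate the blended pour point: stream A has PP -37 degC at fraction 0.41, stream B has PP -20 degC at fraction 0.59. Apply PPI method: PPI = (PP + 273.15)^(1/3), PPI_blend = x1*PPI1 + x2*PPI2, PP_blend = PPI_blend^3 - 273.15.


PPI_1 = (-37 + 273.15)^(1/3) = 6.181056
PPI_2 = (-20 + 273.15)^(1/3) = 6.325953
PPI_blend = 0.41 * 6.181056 + 0.59 * 6.325953 = 6.266545
PP_blend = 6.266545^3 - 273.15 = 246.0846 - 273.15 = -27.07

-27.07 degC


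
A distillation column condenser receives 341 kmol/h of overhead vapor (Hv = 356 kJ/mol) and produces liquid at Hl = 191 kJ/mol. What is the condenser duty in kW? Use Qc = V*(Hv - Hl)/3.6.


Qc = 341 * (356 - 191) / 3.6 = 341 * 165 / 3.6 = 15630

15630 kW


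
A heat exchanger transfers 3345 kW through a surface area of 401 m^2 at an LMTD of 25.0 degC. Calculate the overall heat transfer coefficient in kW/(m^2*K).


From Q = U*A*LMTD, U = Q / (A * LMTD)
U = 3345 / (401 * 25.0) = 3345 / 10025 = 0.3337

0.3337 kW/(m^2*K)


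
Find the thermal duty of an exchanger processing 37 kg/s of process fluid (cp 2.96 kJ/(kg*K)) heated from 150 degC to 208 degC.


Q = m_dot * cp * delta_T
delta_T = 208 - 150 = 58 K
Q = 37 * 2.96 * 58
= 109.52 * 58
= 6352.16 kW

6352.16 kW


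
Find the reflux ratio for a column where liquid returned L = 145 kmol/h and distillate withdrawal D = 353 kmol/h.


Reflux ratio definition: R = L / D (liquid returned / distillate withdrawn)
L = 145 kmol/h, D = 353 kmol/h
R = 145 / 353 = 0.4108

0.4108


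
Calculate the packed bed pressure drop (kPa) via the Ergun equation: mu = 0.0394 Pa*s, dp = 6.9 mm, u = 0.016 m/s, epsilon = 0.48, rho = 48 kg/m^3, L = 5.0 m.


dp = 6.9 mm = 0.0069 m
Viscous term = 150*0.0394*0.016*(1-0.48)^2 / (0.0069^2*0.48^3) = 4856.15
Inertial term = 1.75*48*0.016^2*(1-0.48) / (0.0069*0.48^3) = 14.6538
dP/L = 4856.15 + 14.6538 = 4870.8 Pa/m
dP = 4870.8 * 5.0 / 1000 = 24.35 kPa

24.35 kPa


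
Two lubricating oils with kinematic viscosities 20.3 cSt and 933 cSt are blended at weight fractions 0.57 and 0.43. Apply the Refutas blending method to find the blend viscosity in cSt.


Refutas method: VBN_i = 14.534*ln(ln(visc_i + 0.8)) + 10.975, blended linearly by mass fraction; since VBN is linear in VBI_i = ln(ln(visc_i + 0.8)) and the fractions sum to 1, blend VBI directly: visc = exp(exp(VBI_blend)) - 0.8
VBI_1 = ln(ln(20.3 + 0.8)) = 1.1149
VBI_2 = ln(ln(933 + 0.8)) = 1.92268
VBI_blend = 0.57 * 1.1149 + 0.43 * 1.92268 = 1.46225
visc_blend = exp(exp(1.46225)) - 0.8 = 74.06

74.06 cSt


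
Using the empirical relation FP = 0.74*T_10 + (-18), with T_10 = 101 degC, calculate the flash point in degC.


FP = 0.74 * 101 + (-18) = 56.74

56.74 degC


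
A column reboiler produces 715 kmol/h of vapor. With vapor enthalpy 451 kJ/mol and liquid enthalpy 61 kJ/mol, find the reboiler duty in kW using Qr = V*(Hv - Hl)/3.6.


Qr = 715 * (451 - 61) / 3.6 = 715 * 390 / 3.6 = 77460

77460 kW


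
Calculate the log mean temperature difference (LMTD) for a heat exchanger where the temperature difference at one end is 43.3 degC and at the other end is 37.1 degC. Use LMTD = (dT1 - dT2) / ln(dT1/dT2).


LMTD = (dT1 - dT2) / ln(dT1/dT2)
= (43.3 - 37.1) / ln(43.3 / 37.1) = 6.2 / 0.154536 = 40.12

40.12 degC


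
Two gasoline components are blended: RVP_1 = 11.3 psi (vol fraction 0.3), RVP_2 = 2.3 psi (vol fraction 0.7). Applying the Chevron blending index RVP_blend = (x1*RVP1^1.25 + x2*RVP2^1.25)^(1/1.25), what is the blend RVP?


Chevron index: RVP_blend = (sum xi*RVPi^1.25)^(1/1.25)
RVP^1.25 terms: 0.3 * 11.3^1.25 + 0.7 * 2.3^1.25 = 8.19811
RVP_blend = 8.19811^(1/1.25) = 5.382

5.382 psi


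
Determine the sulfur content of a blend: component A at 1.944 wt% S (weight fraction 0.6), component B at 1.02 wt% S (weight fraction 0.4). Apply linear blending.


Linear sulfur blending: S_blend = x1*S1 + x2*S2
Contribution 1: 0.6 * 1.944 = 1.1664 wt%
Contribution 2: 0.4 * 1.02 = 0.408 wt%
S_blend = 1.1664 + 0.408 = 1.5744

1.5744 wt%


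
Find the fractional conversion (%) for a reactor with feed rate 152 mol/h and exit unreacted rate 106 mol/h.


X = (F_in - F_out) / F_in * 100
Moles reacted = 152 - 106 = 46
X = 46 / 152 * 100
= 0.3026 * 100
= 30.26 %

30.26 %


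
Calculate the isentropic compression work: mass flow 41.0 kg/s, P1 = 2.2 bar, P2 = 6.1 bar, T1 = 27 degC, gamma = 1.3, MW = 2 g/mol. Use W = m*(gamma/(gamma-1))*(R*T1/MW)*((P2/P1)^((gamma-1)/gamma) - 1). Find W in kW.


Isentropic work: W = m*(gamma/(gamma-1))*(R*T1/MW)*((P2/P1)^((gamma-1)/gamma) - 1)
T1 = 27 + 273.15 = 300.15 K
Pressure ratio = 6.1 / 2.2 = 2.77273
Exponent = (1.3 - 1)/1.3 = 0.230769
(P2/P1)^exp - 1 = 2.77273^0.230769 - 1 = 0.265346
W = 41.0 * 1.3 / 0.3 * 8.314 * 300.15 / 2 * 0.265346 = 58820

58820 kW


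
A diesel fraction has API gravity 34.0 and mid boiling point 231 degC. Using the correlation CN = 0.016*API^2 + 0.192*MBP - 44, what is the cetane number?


CN = 0.016 * 34.0^2 + 0.192 * 231 - 44
CN = 18.496 + 44.352 - 44 = 18.848

18.848


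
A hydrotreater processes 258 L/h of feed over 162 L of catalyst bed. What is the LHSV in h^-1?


LHSV = volumetric feed rate / catalyst volume
= 258 L/h / 162 L
= 1.593 h^-1

1.593 h^-1


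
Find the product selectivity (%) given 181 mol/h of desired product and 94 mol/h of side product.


Selectivity = desired / (desired + undesired) * 100
Total products = 181 + 94 = 275 mol/h
S = 181 / 275 * 100
= 0.6582 * 100
= 65.82 %

65.82 %


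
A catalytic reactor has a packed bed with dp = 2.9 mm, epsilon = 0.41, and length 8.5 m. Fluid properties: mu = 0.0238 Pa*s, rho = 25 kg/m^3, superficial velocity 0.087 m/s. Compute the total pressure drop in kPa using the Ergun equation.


dp = 2.9 mm = 0.0029 m
Viscous term = 150*0.0238*0.087*(1-0.41)^2 / (0.0029^2*0.41^3) = 186528
Inertial term = 1.75*25*0.087^2*(1-0.41) / (0.0029*0.41^3) = 977.505
dP/L = 186528 + 977.505 = 187506 Pa/m
dP = 187506 * 8.5 / 1000 = 1594 kPa

1594 kPa


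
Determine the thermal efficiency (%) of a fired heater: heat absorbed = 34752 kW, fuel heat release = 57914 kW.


Furnace efficiency = Q_absorbed / Q_fuel * 100
= 34752 / 57914 * 100 = 60.01

60.01 %


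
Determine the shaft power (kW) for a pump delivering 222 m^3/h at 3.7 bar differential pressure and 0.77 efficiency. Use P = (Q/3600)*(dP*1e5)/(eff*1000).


Q = 222 / 3600 = 0.0616667 m^3/s
P = 0.0616667 * (3.7 * 1e5) / 0.77 / 1000 = 29.63

29.63 kW


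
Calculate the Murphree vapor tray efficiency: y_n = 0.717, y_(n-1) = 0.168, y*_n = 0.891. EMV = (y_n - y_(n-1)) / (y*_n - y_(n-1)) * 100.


Murphree vapor efficiency: EMV = (y_n - y_(n-1)) / (y*_n - y_(n-1)) * 100
EMV = (0.717 - 0.168) / (0.891 - 0.168) * 100 = 0.549 / 0.723 * 100 = 75.93

75.93 %


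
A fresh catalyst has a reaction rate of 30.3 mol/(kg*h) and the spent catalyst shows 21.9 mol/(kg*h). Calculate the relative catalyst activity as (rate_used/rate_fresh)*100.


Activity (%) = (rate_used / rate_fresh) * 100
rate_used = 21.9, rate_fresh = 30.3
= (21.9 / 30.3) * 100
= 0.7228 * 100 = 72.28

72.28 %


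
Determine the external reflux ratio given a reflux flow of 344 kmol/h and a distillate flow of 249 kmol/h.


Reflux ratio definition: R = L / D (liquid returned / distillate withdrawn)
L = 344 kmol/h, D = 249 kmol/h
R = 344 / 249 = 1.382

1.382


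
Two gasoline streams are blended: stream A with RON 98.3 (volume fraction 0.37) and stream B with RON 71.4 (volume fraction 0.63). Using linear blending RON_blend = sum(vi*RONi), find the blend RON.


Linear blending: RON_blend = sum(vi * RONi)
Contribution 1: 0.37 * 98.3 = 36.371
Contribution 2: 0.63 * 71.4 = 44.982
RON_blend = 36.371 + 44.982 = 81.353

81.353


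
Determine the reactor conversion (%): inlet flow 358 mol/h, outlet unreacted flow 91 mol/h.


X = (F_in - F_out) / F_in * 100
Moles reacted = 358 - 91 = 267
X = 267 / 358 * 100
= 0.7458 * 100
= 74.58 %

74.58 %


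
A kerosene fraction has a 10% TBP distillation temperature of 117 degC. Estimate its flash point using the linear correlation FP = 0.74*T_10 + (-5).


FP = 0.74 * 117 + (-5) = 81.58

81.58 degC


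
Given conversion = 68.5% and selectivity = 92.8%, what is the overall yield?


Overall yield = conversion (%) * selectivity (%) / 100
Conversion = 68.5%, Selectivity = 92.8%
Y = 68.5 * 92.8 / 100
= 63.568 %

63.568 %


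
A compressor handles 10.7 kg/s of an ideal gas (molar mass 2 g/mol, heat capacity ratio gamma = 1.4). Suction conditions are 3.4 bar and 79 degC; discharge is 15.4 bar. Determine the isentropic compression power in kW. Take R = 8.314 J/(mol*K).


Isentropic work: W = m*(gamma/(gamma-1))*(R*T1/MW)*((P2/P1)^((gamma-1)/gamma) - 1)
T1 = 79 + 273.15 = 352.15 K
Pressure ratio = 15.4 / 3.4 = 4.52941
Exponent = (1.4 - 1)/1.4 = 0.285714
(P2/P1)^exp - 1 = 4.52941^0.285714 - 1 = 0.539715
W = 10.7 * 1.4 / 0.4 * 8.314 * 352.15 / 2 * 0.539715 = 29590

29590 kW


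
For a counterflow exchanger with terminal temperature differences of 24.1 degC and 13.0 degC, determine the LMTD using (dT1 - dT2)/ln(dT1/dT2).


LMTD = (dT1 - dT2) / ln(dT1/dT2)
= (24.1 - 13.0) / ln(24.1 / 13.0) = 11.1 / 0.617262 = 17.98

17.98 degC


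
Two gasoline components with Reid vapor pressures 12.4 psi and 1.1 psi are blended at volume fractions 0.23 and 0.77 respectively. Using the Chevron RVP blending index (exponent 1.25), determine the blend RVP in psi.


Chevron index: RVP_blend = (sum xi*RVPi^1.25)^(1/1.25)
RVP^1.25 terms: 0.23 * 12.4^1.25 + 0.77 * 1.1^1.25 = 6.21929
RVP_blend = 6.21929^(1/1.25) = 4.315

4.315 psi


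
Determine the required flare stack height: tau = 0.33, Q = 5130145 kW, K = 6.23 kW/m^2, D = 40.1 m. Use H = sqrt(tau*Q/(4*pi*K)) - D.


tau*Q/(4*pi*K) = 0.33 * 5130145 / (4 * pi * 6.23) = 21624.5
sqrt(21624.5) = 147.053
H = 147.053 - 40.1 = 107.0

107.0 m


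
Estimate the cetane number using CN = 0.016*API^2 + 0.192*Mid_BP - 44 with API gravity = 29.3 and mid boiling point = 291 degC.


CN = 0.016 * 29.3^2 + 0.192 * 291 - 44
CN = 13.73584 + 55.872 - 44 = 25.60784

25.60784


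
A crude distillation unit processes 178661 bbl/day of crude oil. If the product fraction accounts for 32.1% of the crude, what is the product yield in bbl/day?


Crude throughput = 178661 bbl/day
Fraction yield = 32.1%
yield = throughput * fraction / 100
yield = 178661 * 32.1 / 100 = 57350.181

57350.181 bbl/day


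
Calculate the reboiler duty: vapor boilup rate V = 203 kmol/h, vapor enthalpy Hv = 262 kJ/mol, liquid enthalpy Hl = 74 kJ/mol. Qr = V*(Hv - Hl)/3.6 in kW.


Qr = 203 * (262 - 74) / 3.6 = 203 * 188 / 3.6 = 10600

10600 kW


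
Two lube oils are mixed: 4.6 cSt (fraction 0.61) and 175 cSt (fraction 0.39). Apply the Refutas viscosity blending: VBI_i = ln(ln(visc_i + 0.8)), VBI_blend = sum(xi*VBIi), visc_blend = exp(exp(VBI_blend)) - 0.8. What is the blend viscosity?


Refutas method: VBN_i = 14.534*ln(ln(visc_i + 0.8)) + 10.975, blended linearly by mass fraction; since VBN is linear in VBI_i = ln(ln(visc_i + 0.8)) and the fractions sum to 1, blend VBI directly: visc = exp(exp(VBI_blend)) - 0.8
VBI_1 = ln(ln(4.6 + 0.8)) = 0.522595
VBI_2 = ln(ln(175 + 0.8)) = 1.64275
VBI_blend = 0.61 * 0.522595 + 0.39 * 1.64275 = 0.959455
visc_blend = exp(exp(0.959455)) - 0.8 = 12.80

12.80 cSt


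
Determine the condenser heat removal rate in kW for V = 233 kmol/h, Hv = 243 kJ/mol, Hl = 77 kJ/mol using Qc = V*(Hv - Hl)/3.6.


Qc = 233 * (243 - 77) / 3.6 = 233 * 166 / 3.6 = 10740

10740 kW


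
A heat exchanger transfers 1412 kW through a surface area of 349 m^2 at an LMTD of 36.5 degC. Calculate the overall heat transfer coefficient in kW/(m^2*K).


From Q = U*A*LMTD, U = Q / (A * LMTD)
U = 1412 / (349 * 36.5) = 1412 / 12738.5 = 0.1108

0.1108 kW/(m^2*K)


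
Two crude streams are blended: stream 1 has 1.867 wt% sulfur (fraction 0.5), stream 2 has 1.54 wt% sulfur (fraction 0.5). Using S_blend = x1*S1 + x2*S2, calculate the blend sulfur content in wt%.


Linear sulfur blending: S_blend = x1*S1 + x2*S2
Contribution 1: 0.5 * 1.867 = 0.9335 wt%
Contribution 2: 0.5 * 1.54 = 0.77 wt%
S_blend = 0.9335 + 0.77 = 1.7035

1.7035 wt%


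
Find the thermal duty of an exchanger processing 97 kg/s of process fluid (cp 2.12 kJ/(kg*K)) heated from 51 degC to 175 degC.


Q = m_dot * cp * delta_T
delta_T = 175 - 51 = 124 K
Q = 97 * 2.12 * 124
= 205.64 * 124
= 25499.36 kW

25499.36 kW


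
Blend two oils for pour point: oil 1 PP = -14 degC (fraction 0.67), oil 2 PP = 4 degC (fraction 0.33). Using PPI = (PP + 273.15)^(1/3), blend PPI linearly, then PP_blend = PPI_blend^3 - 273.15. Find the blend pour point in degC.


PPI_1 = (-14 + 273.15)^(1/3) = 6.375541
PPI_2 = (4 + 273.15)^(1/3) = 6.51986
PPI_blend = 0.67 * 6.375541 + 0.33 * 6.51986 = 6.423166
PP_blend = 6.423166^3 - 273.15 = 265.001 - 273.15 = -8.15

-8.15 degC


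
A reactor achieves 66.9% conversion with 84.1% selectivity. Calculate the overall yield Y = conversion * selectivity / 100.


Overall yield = conversion (%) * selectivity (%) / 100
Conversion = 66.9%, Selectivity = 84.1%
Y = 66.9 * 84.1 / 100
= 56.2629 %

56.2629 %


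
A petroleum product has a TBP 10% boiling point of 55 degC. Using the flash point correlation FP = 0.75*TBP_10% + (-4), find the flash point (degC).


FP = 0.75 * 55 + (-4) = 37.25

37.25 degC


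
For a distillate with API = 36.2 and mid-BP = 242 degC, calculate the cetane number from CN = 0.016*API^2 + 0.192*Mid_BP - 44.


CN = 0.016 * 36.2^2 + 0.192 * 242 - 44
CN = 20.96704 + 46.464 - 44 = 23.43104

23.43104


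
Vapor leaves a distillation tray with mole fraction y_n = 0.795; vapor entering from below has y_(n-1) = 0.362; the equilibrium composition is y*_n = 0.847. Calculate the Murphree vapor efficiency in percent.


Murphree vapor efficiency: EMV = (y_n - y_(n-1)) / (y*_n - y_(n-1)) * 100
EMV = (0.795 - 0.362) / (0.847 - 0.362) * 100 = 0.433 / 0.485 * 100 = 89.28

89.28 %


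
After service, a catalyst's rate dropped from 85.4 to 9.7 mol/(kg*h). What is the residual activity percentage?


Activity (%) = (rate_used / rate_fresh) * 100
rate_used = 9.7, rate_fresh = 85.4
= (9.7 / 85.4) * 100
= 0.1136 * 100 = 11.36

11.36 %


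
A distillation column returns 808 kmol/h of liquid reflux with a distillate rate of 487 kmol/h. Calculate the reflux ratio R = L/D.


Reflux ratio definition: R = L / D (liquid returned / distillate withdrawn)
L = 808 kmol/h, D = 487 kmol/h
R = 808 / 487 = 1.659

1.659


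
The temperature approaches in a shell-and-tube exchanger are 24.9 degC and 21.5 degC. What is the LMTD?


LMTD = (dT1 - dT2) / ln(dT1/dT2)
= (24.9 - 21.5) / ln(24.9 / 21.5) = 3.4 / 0.146815 = 23.16

23.16 degC


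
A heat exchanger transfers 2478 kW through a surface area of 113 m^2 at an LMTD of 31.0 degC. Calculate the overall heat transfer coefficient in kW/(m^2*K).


From Q = U*A*LMTD, U = Q / (A * LMTD)
U = 2478 / (113 * 31.0) = 2478 / 3503 = 0.7074

0.7074 kW/(m^2*K)
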